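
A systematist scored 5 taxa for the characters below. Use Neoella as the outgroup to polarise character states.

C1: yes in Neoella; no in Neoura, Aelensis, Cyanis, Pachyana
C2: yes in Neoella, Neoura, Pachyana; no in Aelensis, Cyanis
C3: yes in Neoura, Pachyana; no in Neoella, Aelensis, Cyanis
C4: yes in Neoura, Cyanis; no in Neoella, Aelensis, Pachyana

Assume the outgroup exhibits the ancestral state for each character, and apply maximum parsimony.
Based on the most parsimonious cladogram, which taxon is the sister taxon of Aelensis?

Character polarity is set by the outgroup: the derived state is whichever differs from the outgroup's state, so for C1, C2 the derived state is 'no', and for the remaining characters it is 'yes'.
All ingroup taxa share the derived state 'no' for C1; it defines the ingroup but does not resolve relationships within it.
Only Aelensis and Cyanis show the derived state 'no' for C2, supporting them as a clade.
Only Neoura and Pachyana show the derived state 'yes' for C3, supporting them as a clade.
C4 groups Cyanis and Neoura, which is incompatible with the clades supported by the remaining characters; treating it as convergent (homoplasy) costs fewer steps than any alternative tree.
Most parsimonious ingroup topology: ((Neoura,Pachyana),(Aelensis,Cyanis)).
Aelensis and Cyanis form a cherry on this tree, so they are sister taxa.

Cyanis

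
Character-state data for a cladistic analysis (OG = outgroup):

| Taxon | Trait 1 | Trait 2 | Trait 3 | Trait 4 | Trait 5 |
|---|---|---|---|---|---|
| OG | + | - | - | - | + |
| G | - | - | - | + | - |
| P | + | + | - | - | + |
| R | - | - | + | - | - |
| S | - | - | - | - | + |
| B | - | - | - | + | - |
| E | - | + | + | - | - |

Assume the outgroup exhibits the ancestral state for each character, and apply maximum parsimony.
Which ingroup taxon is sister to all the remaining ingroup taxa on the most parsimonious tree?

Character polarity is set by the outgroup: the derived state is whichever differs from the outgroup's state, so for Trait 1, Trait 5 the derived state is '-', and for the remaining characters it is '+'.
Trait 1: derived state '-' in B, E, G, R, and S only — synapomorphy for {B, E, G, R, S}.
Trait 2 groups E and P, which is incompatible with the clades supported by the remaining characters; treating it as convergent (homoplasy) costs fewer steps than any alternative tree.
Only E and R show the derived state '+' for Trait 3, supporting them as a clade.
Only B and G show the derived state '+' for Trait 4, supporting them as a clade.
Trait 5: derived state '-' in B, E, G, and R only — synapomorphy for {B, E, G, R}.
Most parsimonious ingroup topology: ((((G,B),(R,E)),S),P).
P is sister to the clade containing all other ingroup taxa, so it is the earliest-diverging (most basal) ingroup lineage.

P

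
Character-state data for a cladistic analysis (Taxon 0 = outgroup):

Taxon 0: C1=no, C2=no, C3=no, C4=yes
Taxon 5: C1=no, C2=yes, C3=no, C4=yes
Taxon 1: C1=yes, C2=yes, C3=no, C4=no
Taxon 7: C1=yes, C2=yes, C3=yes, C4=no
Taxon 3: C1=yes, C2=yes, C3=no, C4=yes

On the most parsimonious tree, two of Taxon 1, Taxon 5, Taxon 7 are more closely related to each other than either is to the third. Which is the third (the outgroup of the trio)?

Taxon 5

Character polarity is set by the outgroup: the derived state is whichever differs from the outgroup's state, so for C4 the derived state is 'no', and for the remaining characters it is 'yes'.
C1: derived state 'yes' in Taxon 1, Taxon 3, and Taxon 7 only — synapomorphy for {Taxon 1, Taxon 3, Taxon 7}.
All ingroup taxa share the derived state 'yes' for C2; it defines the ingroup but does not resolve relationships within it.
C3: derived state 'yes' in Taxon 7 only — an autapomorphy, so it tells us nothing about relationships among taxa.
C4 (derived state 'no') is shared by Taxon 1 and Taxon 7 — a synapomorphy uniting that clade.
Most parsimonious ingroup topology: (Taxon 5,((Taxon 1,Taxon 7),Taxon 3)).
Taxon 1 and Taxon 7 share a more recent common ancestor with each other than either does with Taxon 5, so Taxon 5 is the least closely related of the three.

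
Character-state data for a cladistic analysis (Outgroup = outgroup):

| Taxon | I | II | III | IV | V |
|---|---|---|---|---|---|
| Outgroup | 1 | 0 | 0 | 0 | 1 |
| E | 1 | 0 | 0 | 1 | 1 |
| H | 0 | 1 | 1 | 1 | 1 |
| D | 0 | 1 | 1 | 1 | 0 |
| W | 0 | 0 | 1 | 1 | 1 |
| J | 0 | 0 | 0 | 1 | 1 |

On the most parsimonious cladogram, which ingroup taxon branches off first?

Character polarity is set by the outgroup: the derived state is whichever differs from the outgroup's state, so for I, V the derived state is '0', and for the remaining characters it is '1'.
I: derived state '0' in D, H, J, and W only — synapomorphy for {D, H, J, W}.
Only D and H show the derived state '1' for II, supporting them as a clade.
III (derived state '1') is shared by D, H, and W — a synapomorphy uniting that clade.
IV (derived state '1') is shared by all ingroup taxa — unites the whole ingroup.
V: derived state '0' in D only — an autapomorphy, so it tells us nothing about relationships among taxa.
Most parsimonious ingroup topology: (E,(((H,D),W),J)).
E is sister to the clade containing all other ingroup taxa, so it is the earliest-diverging (most basal) ingroup lineage.

E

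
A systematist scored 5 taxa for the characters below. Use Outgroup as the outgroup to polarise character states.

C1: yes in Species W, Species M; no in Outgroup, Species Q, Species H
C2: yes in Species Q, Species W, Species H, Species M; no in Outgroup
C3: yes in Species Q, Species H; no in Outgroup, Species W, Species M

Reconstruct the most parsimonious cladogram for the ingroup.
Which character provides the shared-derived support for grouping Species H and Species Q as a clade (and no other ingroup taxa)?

The outgroup has state 'no' for every character, so 'yes' is the derived state throughout.
C1 (derived state 'yes') is shared by Species M and Species W — a synapomorphy uniting that clade.
C2 (derived state 'yes') is shared by all ingroup taxa — unites the whole ingroup.
C3 (derived state 'yes') is shared by Species H and Species Q — a synapomorphy uniting that clade.
Most parsimonious ingroup topology: ((Species Q,Species H),(Species W,Species M)).
The clade {Species H, Species Q} is supported by C3: its derived state 'yes' occurs in exactly those taxa and in no other taxon (including the outgroup).

C3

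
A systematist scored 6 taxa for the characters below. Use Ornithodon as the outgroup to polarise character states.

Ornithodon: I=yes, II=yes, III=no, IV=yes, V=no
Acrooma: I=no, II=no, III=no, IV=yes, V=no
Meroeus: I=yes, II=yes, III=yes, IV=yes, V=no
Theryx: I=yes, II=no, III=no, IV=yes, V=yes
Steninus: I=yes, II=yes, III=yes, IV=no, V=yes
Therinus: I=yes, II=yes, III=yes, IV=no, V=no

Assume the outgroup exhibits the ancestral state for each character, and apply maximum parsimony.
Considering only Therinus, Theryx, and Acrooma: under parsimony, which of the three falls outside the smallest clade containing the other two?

Character polarity is set by the outgroup: the derived state is whichever differs from the outgroup's state, so for I, II, IV the derived state is 'no', and for the remaining characters it is 'yes'.
I (derived state 'no') is unique to Acrooma (autapomorphy; uninformative for grouping).
II (derived state 'no') is shared by Acrooma and Theryx — a synapomorphy uniting that clade.
III (derived state 'yes') is shared by Meroeus, Steninus, and Therinus — a synapomorphy uniting that clade.
Only Steninus and Therinus show the derived state 'no' for IV, supporting them as a clade.
V (state 'yes') occurs in Steninus and Theryx but conflicts with the nesting implied by the other characters — most parsimoniously interpreted as homoplasy.
Most parsimonious ingroup topology: ((Acrooma,Theryx),(Meroeus,(Steninus,Therinus))).
Theryx and Acrooma share a more recent common ancestor with each other than either does with Therinus, so Therinus is the least closely related of the three.

Therinus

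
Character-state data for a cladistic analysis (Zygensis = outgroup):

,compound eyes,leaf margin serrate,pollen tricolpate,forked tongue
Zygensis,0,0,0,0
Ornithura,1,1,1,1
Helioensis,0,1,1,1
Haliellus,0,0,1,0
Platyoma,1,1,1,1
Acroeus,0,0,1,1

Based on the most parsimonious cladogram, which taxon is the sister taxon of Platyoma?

Ornithura

The outgroup has state '0' for every character, so '1' is the derived state throughout.
compound eyes: derived state '1' in Ornithura and Platyoma only — synapomorphy for {Ornithura, Platyoma}.
leaf margin serrate: derived state '1' in Helioensis, Ornithura, and Platyoma only — synapomorphy for {Helioensis, Ornithura, Platyoma}.
pollen tricolpate (derived state '1') is shared by all ingroup taxa — unites the whole ingroup.
forked tongue (derived state '1') is shared by Acroeus, Helioensis, Ornithura, and Platyoma — a synapomorphy uniting that clade.
Most parsimonious ingroup topology: ((((Ornithura,Platyoma),Helioensis),Acroeus),Haliellus).
Platyoma and Ornithura form a cherry on this tree, so they are sister taxa.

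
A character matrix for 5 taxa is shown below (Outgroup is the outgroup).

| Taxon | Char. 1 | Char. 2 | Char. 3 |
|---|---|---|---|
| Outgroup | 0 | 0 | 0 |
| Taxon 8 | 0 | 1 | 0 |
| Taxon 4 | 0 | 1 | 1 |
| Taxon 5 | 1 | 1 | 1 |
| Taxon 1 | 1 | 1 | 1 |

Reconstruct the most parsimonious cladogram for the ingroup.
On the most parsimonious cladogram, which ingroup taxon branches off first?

The outgroup has state '0' for every character, so '1' is the derived state throughout.
Char. 1: derived state '1' in Taxon 1 and Taxon 5 only — synapomorphy for {Taxon 1, Taxon 5}.
Char. 2 (derived state '1') is shared by all ingroup taxa — unites the whole ingroup.
Char. 3 (derived state '1') is shared by Taxon 1, Taxon 4, and Taxon 5 — a synapomorphy uniting that clade.
Most parsimonious ingroup topology: (Taxon 8,(Taxon 4,(Taxon 5,Taxon 1))).
Taxon 8 is sister to the clade containing all other ingroup taxa, so it is the earliest-diverging (most basal) ingroup lineage.

Taxon 8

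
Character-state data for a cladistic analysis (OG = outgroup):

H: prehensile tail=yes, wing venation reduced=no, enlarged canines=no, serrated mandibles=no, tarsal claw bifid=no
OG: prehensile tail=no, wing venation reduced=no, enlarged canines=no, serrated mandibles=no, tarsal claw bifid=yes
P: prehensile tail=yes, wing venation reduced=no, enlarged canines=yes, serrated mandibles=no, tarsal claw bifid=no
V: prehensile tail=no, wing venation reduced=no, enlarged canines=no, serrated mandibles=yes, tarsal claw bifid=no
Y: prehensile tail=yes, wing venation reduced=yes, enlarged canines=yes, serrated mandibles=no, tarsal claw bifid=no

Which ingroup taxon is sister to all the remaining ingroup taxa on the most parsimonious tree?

Character polarity is set by the outgroup: the derived state is whichever differs from the outgroup's state, so for tarsal claw bifid the derived state is 'no', and for the remaining characters it is 'yes'.
prehensile tail (derived state 'yes') is shared by H, P, and Y — a synapomorphy uniting that clade.
wing venation reduced: derived state 'yes' in Y only — an autapomorphy, so it tells us nothing about relationships among taxa.
enlarged canines: derived state 'yes' in P and Y only — synapomorphy for {P, Y}.
serrated mandibles (derived state 'yes') is unique to V (autapomorphy; uninformative for grouping).
tarsal claw bifid (derived state 'no') is shared by all ingroup taxa — unites the whole ingroup.
Most parsimonious ingroup topology: (V,(H,(P,Y))).
V is sister to the clade containing all other ingroup taxa, so it is the earliest-diverging (most basal) ingroup lineage.

V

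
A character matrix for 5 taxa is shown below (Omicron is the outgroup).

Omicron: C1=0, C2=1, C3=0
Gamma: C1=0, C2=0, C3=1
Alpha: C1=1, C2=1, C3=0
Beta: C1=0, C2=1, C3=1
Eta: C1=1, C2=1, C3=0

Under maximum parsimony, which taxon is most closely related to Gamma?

Beta

Character polarity is set by the outgroup: the derived state is whichever differs from the outgroup's state, so for C2 the derived state is '0', and for the remaining characters it is '1'.
C1 (derived state '1') is shared by Alpha and Eta — a synapomorphy uniting that clade.
C2 (derived state '0') is unique to Gamma (autapomorphy; uninformative for grouping).
C3: derived state '1' in Beta and Gamma only — synapomorphy for {Beta, Gamma}.
Most parsimonious ingroup topology: ((Gamma,Beta),(Alpha,Eta)).
Gamma and Beta form a cherry on this tree, so they are sister taxa.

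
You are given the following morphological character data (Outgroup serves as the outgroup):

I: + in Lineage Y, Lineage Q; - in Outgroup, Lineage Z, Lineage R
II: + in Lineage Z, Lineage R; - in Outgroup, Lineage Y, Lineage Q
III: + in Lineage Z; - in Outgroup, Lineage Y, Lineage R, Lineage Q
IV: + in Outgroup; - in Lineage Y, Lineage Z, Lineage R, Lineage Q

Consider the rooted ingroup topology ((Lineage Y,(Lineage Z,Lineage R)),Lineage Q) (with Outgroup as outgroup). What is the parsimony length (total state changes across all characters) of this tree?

Map each character onto ((Lineage Y,(Lineage Z,Lineage R)),Lineage Q) (rooted by Outgroup) and count the minimum state changes it requires (Fitch parsimony):
I: 2; II: 1; III: 1; IV: 1.
Total tree length = 5.

5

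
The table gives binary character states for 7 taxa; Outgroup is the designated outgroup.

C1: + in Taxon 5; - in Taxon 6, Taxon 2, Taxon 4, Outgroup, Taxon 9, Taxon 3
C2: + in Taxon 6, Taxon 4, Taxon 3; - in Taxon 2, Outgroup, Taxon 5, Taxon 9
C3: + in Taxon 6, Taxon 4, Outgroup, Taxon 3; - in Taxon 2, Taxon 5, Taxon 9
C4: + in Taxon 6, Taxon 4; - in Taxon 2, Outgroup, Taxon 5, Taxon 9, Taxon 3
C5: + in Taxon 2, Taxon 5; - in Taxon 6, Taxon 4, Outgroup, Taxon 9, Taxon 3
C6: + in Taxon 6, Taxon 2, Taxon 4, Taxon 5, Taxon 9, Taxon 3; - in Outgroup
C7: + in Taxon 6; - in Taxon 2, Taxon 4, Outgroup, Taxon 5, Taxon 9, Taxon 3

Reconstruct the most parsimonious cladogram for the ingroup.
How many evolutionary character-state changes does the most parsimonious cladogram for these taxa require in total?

Character polarity is set by the outgroup: the derived state is whichever differs from the outgroup's state, so for C3 the derived state is '-', and for the remaining characters it is '+'.
C1: derived state '+' in Taxon 5 only — an autapomorphy, so it tells us nothing about relationships among taxa.
C2: derived state '+' in Taxon 3, Taxon 4, and Taxon 6 only — synapomorphy for {Taxon 3, Taxon 4, Taxon 6}.
Only Taxon 2, Taxon 5, and Taxon 9 show the derived state '-' for C3, supporting them as a clade.
C4: derived state '+' in Taxon 4 and Taxon 6 only — synapomorphy for {Taxon 4, Taxon 6}.
C5 (derived state '+') is shared by Taxon 2 and Taxon 5 — a synapomorphy uniting that clade.
C6 (derived state '+') is shared by all ingroup taxa — unites the whole ingroup.
C7 (derived state '+') is unique to Taxon 6 (autapomorphy; uninformative for grouping).
Most parsimonious ingroup topology: (((Taxon 6,Taxon 4),Taxon 3),(Taxon 9,(Taxon 5,Taxon 2))).
Changes per character on this tree: C1: 1; C2: 1; C3: 1; C4: 1; C5: 1; C6: 1; C7: 1.
Total = 7.

7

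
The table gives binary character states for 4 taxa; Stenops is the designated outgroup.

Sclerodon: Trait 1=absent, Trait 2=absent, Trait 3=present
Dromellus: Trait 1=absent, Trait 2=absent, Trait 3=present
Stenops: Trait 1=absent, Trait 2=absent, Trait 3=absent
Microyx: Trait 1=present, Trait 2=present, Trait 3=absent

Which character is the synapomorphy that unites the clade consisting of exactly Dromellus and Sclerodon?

Trait 3

The outgroup has state 'absent' for every character, so 'present' is the derived state throughout.
Trait 1 (derived state 'present') is unique to Microyx (autapomorphy; uninformative for grouping).
Trait 2: derived state 'present' in Microyx only — an autapomorphy, so it tells us nothing about relationships among taxa.
Trait 3 (derived state 'present') is shared by Dromellus and Sclerodon — a synapomorphy uniting that clade.
Most parsimonious ingroup topology: (Microyx,(Sclerodon,Dromellus)).
The clade {Dromellus, Sclerodon} is supported by Trait 3: its derived state 'present' occurs in exactly those taxa and in no other taxon (including the outgroup).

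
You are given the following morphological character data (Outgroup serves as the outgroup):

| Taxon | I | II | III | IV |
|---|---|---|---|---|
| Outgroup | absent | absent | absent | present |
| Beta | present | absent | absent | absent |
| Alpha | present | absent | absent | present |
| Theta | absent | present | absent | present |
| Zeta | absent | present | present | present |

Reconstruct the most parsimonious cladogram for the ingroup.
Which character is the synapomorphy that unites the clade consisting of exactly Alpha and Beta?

I

Character polarity is set by the outgroup: the derived state is whichever differs from the outgroup's state, so for IV the derived state is 'absent', and for the remaining characters it is 'present'.
I: derived state 'present' in Alpha and Beta only — synapomorphy for {Alpha, Beta}.
II: derived state 'present' in Theta and Zeta only — synapomorphy for {Theta, Zeta}.
III (derived state 'present') is unique to Zeta (autapomorphy; uninformative for grouping).
IV (derived state 'absent') is unique to Beta (autapomorphy; uninformative for grouping).
Most parsimonious ingroup topology: ((Beta,Alpha),(Theta,Zeta)).
The clade {Alpha, Beta} is supported by I: its derived state 'present' occurs in exactly those taxa and in no other taxon (including the outgroup).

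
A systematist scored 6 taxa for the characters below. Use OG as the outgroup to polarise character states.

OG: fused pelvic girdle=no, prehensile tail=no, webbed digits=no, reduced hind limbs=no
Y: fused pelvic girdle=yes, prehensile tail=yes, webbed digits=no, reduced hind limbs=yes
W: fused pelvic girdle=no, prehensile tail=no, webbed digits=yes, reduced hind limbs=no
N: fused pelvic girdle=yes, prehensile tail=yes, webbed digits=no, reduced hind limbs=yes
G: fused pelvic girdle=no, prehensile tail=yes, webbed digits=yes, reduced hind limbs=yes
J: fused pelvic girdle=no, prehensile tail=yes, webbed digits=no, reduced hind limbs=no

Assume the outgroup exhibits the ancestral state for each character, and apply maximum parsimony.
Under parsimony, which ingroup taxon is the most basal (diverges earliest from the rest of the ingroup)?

W

The outgroup has state 'no' for every character, so 'yes' is the derived state throughout.
fused pelvic girdle: derived state 'yes' in N and Y only — synapomorphy for {N, Y}.
prehensile tail (derived state 'yes') is shared by G, J, N, and Y — a synapomorphy uniting that clade.
webbed digits groups G and W, which is incompatible with the clades supported by the remaining characters; treating it as convergent (homoplasy) costs fewer steps than any alternative tree.
Only G, N, and Y show the derived state 'yes' for reduced hind limbs, supporting them as a clade.
Most parsimonious ingroup topology: ((((Y,N),G),J),W).
W is sister to the clade containing all other ingroup taxa, so it is the earliest-diverging (most basal) ingroup lineage.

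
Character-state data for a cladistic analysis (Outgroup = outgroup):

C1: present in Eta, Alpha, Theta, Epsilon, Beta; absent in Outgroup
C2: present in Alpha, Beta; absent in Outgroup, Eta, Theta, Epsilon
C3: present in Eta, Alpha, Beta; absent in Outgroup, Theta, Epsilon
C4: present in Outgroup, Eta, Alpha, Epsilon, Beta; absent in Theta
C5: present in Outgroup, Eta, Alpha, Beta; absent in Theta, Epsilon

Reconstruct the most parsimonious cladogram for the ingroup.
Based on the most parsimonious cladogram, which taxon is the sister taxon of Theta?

Epsilon

Character polarity is set by the outgroup: the derived state is whichever differs from the outgroup's state, so for C4, C5 the derived state is 'absent', and for the remaining characters it is 'present'.
All ingroup taxa share the derived state 'present' for C1; it defines the ingroup but does not resolve relationships within it.
C2: derived state 'present' in Alpha and Beta only — synapomorphy for {Alpha, Beta}.
C3 (derived state 'present') is shared by Alpha, Beta, and Eta — a synapomorphy uniting that clade.
C4 (derived state 'absent') is unique to Theta (autapomorphy; uninformative for grouping).
C5 (derived state 'absent') is shared by Epsilon and Theta — a synapomorphy uniting that clade.
Most parsimonious ingroup topology: ((Eta,(Alpha,Beta)),(Theta,Epsilon)).
Theta and Epsilon form a cherry on this tree, so they are sister taxa.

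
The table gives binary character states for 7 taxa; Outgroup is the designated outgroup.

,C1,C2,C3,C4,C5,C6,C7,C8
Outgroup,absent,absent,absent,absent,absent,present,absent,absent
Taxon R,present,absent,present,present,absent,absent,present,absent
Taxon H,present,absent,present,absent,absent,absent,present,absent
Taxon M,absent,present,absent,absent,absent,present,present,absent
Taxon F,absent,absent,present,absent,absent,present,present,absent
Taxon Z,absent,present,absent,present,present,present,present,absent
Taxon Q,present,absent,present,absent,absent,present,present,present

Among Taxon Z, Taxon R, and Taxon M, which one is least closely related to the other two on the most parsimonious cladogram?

Character polarity is set by the outgroup: the derived state is whichever differs from the outgroup's state, so for C6 the derived state is 'absent', and for the remaining characters it is 'present'.
C1: derived state 'present' in Taxon H, Taxon Q, and Taxon R only — synapomorphy for {Taxon H, Taxon Q, Taxon R}.
C2 (derived state 'present') is shared by Taxon M and Taxon Z — a synapomorphy uniting that clade.
C3: derived state 'present' in Taxon F, Taxon H, Taxon Q, and Taxon R only — synapomorphy for {Taxon F, Taxon H, Taxon Q, Taxon R}.
C4 groups Taxon R and Taxon Z, which is incompatible with the clades supported by the remaining characters; treating it as convergent (homoplasy) costs fewer steps than any alternative tree.
C5 (derived state 'present') is unique to Taxon Z (autapomorphy; uninformative for grouping).
C6 (derived state 'absent') is shared by Taxon H and Taxon R — a synapomorphy uniting that clade.
C7 (derived state 'present') is shared by all ingroup taxa — unites the whole ingroup.
C8: derived state 'present' in Taxon Q only — an autapomorphy, so it tells us nothing about relationships among taxa.
Most parsimonious ingroup topology: ((((Taxon R,Taxon H),Taxon Q),Taxon F),(Taxon M,Taxon Z)).
Taxon M and Taxon Z share a more recent common ancestor with each other than either does with Taxon R, so Taxon R is the least closely related of the three.

Taxon R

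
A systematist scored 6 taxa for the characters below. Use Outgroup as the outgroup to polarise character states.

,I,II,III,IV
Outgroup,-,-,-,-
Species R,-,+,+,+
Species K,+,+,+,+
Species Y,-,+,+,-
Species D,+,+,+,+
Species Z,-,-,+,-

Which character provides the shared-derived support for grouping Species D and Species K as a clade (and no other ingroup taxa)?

I

The outgroup has state '-' for every character, so '+' is the derived state throughout.
Only Species D and Species K show the derived state '+' for I, supporting them as a clade.
II: derived state '+' in Species D, Species K, Species R, and Species Y only — synapomorphy for {Species D, Species K, Species R, Species Y}.
All ingroup taxa share the derived state '+' for III; it defines the ingroup but does not resolve relationships within it.
Only Species D, Species K, and Species R show the derived state '+' for IV, supporting them as a clade.
Most parsimonious ingroup topology: (((Species R,(Species K,Species D)),Species Y),Species Z).
The clade {Species D, Species K} is supported by I: its derived state '+' occurs in exactly those taxa and in no other taxon (including the outgroup).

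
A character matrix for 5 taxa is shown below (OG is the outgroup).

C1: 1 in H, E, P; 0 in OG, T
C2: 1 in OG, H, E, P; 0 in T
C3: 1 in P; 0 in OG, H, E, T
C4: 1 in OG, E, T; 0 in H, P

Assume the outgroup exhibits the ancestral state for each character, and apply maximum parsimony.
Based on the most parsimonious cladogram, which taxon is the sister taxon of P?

Character polarity is set by the outgroup: the derived state is whichever differs from the outgroup's state, so for C2, C4 the derived state is '0', and for the remaining characters it is '1'.
C1 (derived state '1') is shared by E, H, and P — a synapomorphy uniting that clade.
C2: derived state '0' in T only — an autapomorphy, so it tells us nothing about relationships among taxa.
C3: derived state '1' in P only — an autapomorphy, so it tells us nothing about relationships among taxa.
Only H and P show the derived state '0' for C4, supporting them as a clade.
Most parsimonious ingroup topology: (((H,P),E),T).
P and H form a cherry on this tree, so they are sister taxa.

H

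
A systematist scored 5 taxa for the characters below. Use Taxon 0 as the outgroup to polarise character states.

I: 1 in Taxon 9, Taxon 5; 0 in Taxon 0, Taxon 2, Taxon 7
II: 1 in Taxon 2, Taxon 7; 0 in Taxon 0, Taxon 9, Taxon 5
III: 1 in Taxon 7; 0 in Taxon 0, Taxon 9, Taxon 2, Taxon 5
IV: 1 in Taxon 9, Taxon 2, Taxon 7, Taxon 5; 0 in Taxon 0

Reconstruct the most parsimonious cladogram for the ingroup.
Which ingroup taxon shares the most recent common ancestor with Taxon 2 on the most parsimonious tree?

Taxon 7

The outgroup has state '0' for every character, so '1' is the derived state throughout.
I (derived state '1') is shared by Taxon 5 and Taxon 9 — a synapomorphy uniting that clade.
II (derived state '1') is shared by Taxon 2 and Taxon 7 — a synapomorphy uniting that clade.
III (derived state '1') is unique to Taxon 7 (autapomorphy; uninformative for grouping).
All ingroup taxa share the derived state '1' for IV; it defines the ingroup but does not resolve relationships within it.
Most parsimonious ingroup topology: ((Taxon 7,Taxon 2),(Taxon 5,Taxon 9)).
Taxon 2 and Taxon 7 form a cherry on this tree, so they are sister taxa.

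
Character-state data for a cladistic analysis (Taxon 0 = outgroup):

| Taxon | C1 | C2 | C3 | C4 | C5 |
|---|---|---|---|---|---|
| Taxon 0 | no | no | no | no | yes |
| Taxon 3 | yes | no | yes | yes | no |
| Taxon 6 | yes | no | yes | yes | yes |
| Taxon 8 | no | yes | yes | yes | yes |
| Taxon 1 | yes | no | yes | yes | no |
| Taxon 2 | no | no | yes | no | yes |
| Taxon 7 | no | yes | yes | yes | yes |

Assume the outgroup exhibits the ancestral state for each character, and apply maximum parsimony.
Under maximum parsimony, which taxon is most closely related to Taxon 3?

Character polarity is set by the outgroup: the derived state is whichever differs from the outgroup's state, so for C5 the derived state is 'no', and for the remaining characters it is 'yes'.
Only Taxon 1, Taxon 3, and Taxon 6 show the derived state 'yes' for C1, supporting them as a clade.
C2: derived state 'yes' in Taxon 7 and Taxon 8 only — synapomorphy for {Taxon 7, Taxon 8}.
C3 (derived state 'yes') is shared by all ingroup taxa — unites the whole ingroup.
C4 (derived state 'yes') is shared by Taxon 1, Taxon 3, Taxon 6, Taxon 7, and Taxon 8 — a synapomorphy uniting that clade.
C5 (derived state 'no') is shared by Taxon 1 and Taxon 3 — a synapomorphy uniting that clade.
Most parsimonious ingroup topology: ((((Taxon 3,Taxon 1),Taxon 6),(Taxon 8,Taxon 7)),Taxon 2).
Taxon 3 and Taxon 1 form a cherry on this tree, so they are sister taxa.

Taxon 1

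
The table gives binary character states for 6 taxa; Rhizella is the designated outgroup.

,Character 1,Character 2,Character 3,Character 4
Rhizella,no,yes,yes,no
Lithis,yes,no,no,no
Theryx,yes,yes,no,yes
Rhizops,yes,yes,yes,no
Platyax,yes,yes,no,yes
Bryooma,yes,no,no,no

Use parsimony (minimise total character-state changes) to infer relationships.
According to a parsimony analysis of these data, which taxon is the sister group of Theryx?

Platyax

Character polarity is set by the outgroup: the derived state is whichever differs from the outgroup's state, so for Character 2, Character 3 the derived state is 'no', and for the remaining characters it is 'yes'.
Character 1 (derived state 'yes') is shared by all ingroup taxa — unites the whole ingroup.
Character 2: derived state 'no' in Bryooma and Lithis only — synapomorphy for {Bryooma, Lithis}.
Only Bryooma, Lithis, Platyax, and Theryx show the derived state 'no' for Character 3, supporting them as a clade.
Character 4: derived state 'yes' in Platyax and Theryx only — synapomorphy for {Platyax, Theryx}.
Most parsimonious ingroup topology: (((Lithis,Bryooma),(Theryx,Platyax)),Rhizops).
Theryx and Platyax form a cherry on this tree, so they are sister taxa.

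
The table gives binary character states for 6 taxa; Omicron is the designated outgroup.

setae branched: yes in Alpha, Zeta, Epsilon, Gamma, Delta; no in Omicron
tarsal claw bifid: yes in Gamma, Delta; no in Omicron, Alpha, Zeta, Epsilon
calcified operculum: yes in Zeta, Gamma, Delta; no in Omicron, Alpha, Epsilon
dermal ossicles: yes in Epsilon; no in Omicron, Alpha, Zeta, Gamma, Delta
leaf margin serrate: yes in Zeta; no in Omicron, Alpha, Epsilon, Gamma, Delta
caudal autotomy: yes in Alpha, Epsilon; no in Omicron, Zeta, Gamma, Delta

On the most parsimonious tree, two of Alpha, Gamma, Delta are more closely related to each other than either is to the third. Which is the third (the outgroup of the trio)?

The outgroup has state 'no' for every character, so 'yes' is the derived state throughout.
setae branched (derived state 'yes') is shared by all ingroup taxa — unites the whole ingroup.
tarsal claw bifid: derived state 'yes' in Delta and Gamma only — synapomorphy for {Delta, Gamma}.
calcified operculum: derived state 'yes' in Delta, Gamma, and Zeta only — synapomorphy for {Delta, Gamma, Zeta}.
dermal ossicles: derived state 'yes' in Epsilon only — an autapomorphy, so it tells us nothing about relationships among taxa.
leaf margin serrate: derived state 'yes' in Zeta only — an autapomorphy, so it tells us nothing about relationships among taxa.
Only Alpha and Epsilon show the derived state 'yes' for caudal autotomy, supporting them as a clade.
Most parsimonious ingroup topology: ((Alpha,Epsilon),(Zeta,(Gamma,Delta))).
Delta and Gamma share a more recent common ancestor with each other than either does with Alpha, so Alpha is the least closely related of the three.

Alpha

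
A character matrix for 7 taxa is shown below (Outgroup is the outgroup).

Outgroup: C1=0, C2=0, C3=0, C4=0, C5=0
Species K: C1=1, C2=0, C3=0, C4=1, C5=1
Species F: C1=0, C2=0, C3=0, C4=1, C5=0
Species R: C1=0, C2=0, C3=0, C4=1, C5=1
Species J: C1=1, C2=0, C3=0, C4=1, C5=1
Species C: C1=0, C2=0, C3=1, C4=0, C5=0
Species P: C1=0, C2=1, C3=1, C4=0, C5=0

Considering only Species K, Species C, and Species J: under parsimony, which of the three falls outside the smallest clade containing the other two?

The outgroup has state '0' for every character, so '1' is the derived state throughout.
C1 (derived state '1') is shared by Species J and Species K — a synapomorphy uniting that clade.
C2 (derived state '1') is unique to Species P (autapomorphy; uninformative for grouping).
Only Species C and Species P show the derived state '1' for C3, supporting them as a clade.
Only Species F, Species J, Species K, and Species R show the derived state '1' for C4, supporting them as a clade.
C5: derived state '1' in Species J, Species K, and Species R only — synapomorphy for {Species J, Species K, Species R}.
Most parsimonious ingroup topology: ((((Species K,Species J),Species R),Species F),(Species C,Species P)).
Species K and Species J share a more recent common ancestor with each other than either does with Species C, so Species C is the least closely related of the three.

Species C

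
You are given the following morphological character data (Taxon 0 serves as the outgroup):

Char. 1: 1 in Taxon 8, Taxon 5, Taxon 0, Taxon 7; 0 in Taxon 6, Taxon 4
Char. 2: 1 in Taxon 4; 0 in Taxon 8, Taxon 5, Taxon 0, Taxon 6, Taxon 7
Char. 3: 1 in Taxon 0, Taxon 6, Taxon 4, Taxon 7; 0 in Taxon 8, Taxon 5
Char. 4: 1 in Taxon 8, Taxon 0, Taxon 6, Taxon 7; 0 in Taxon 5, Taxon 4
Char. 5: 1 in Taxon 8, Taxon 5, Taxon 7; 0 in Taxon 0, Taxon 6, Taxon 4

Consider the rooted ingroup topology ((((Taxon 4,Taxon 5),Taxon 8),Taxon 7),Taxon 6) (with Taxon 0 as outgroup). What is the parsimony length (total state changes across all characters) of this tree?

Map each character onto ((((Taxon 4,Taxon 5),Taxon 8),Taxon 7),Taxon 6) (rooted by Taxon 0) and count the minimum state changes it requires (Fitch parsimony):
Char. 1: 2; Char. 2: 1; Char. 3: 2; Char. 4: 1; Char. 5: 2.
Total tree length = 8.

8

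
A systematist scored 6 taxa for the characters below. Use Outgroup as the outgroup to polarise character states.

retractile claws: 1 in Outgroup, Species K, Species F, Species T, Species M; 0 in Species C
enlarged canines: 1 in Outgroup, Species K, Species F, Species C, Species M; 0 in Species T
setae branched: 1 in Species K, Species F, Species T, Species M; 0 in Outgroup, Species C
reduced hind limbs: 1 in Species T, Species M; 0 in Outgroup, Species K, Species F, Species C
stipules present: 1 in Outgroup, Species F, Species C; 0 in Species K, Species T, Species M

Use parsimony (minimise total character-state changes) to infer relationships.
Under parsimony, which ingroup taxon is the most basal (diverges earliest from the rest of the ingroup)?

Species C

Character polarity is set by the outgroup: the derived state is whichever differs from the outgroup's state, so for retractile claws, enlarged canines, stipules present the derived state is '0', and for the remaining characters it is '1'.
retractile claws: derived state '0' in Species C only — an autapomorphy, so it tells us nothing about relationships among taxa.
enlarged canines: derived state '0' in Species T only — an autapomorphy, so it tells us nothing about relationships among taxa.
setae branched (derived state '1') is shared by Species F, Species K, Species M, and Species T — a synapomorphy uniting that clade.
reduced hind limbs: derived state '1' in Species M and Species T only — synapomorphy for {Species M, Species T}.
Only Species K, Species M, and Species T show the derived state '0' for stipules present, supporting them as a clade.
Most parsimonious ingroup topology: (((Species K,(Species T,Species M)),Species F),Species C).
Species C is sister to the clade containing all other ingroup taxa, so it is the earliest-diverging (most basal) ingroup lineage.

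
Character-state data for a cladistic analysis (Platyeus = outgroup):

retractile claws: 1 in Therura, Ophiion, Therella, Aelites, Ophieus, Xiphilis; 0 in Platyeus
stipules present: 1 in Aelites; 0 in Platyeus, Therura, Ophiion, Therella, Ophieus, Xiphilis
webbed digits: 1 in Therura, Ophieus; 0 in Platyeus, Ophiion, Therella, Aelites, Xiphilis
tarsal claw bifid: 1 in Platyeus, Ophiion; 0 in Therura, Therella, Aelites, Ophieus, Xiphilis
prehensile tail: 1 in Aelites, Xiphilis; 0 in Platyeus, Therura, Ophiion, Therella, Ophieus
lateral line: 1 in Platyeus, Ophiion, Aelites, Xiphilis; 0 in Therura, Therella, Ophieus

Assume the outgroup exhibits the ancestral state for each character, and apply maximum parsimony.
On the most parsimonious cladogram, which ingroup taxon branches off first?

Character polarity is set by the outgroup: the derived state is whichever differs from the outgroup's state, so for tarsal claw bifid, lateral line the derived state is '0', and for the remaining characters it is '1'.
All ingroup taxa share the derived state '1' for retractile claws; it defines the ingroup but does not resolve relationships within it.
stipules present (derived state '1') is unique to Aelites (autapomorphy; uninformative for grouping).
Only Ophieus and Therura show the derived state '1' for webbed digits, supporting them as a clade.
Only Aelites, Ophieus, Therella, Therura, and Xiphilis show the derived state '0' for tarsal claw bifid, supporting them as a clade.
prehensile tail: derived state '1' in Aelites and Xiphilis only — synapomorphy for {Aelites, Xiphilis}.
lateral line (derived state '0') is shared by Ophieus, Therella, and Therura — a synapomorphy uniting that clade.
Most parsimonious ingroup topology: ((((Therura,Ophieus),Therella),(Aelites,Xiphilis)),Ophiion).
Ophiion is sister to the clade containing all other ingroup taxa, so it is the earliest-diverging (most basal) ingroup lineage.

Ophiion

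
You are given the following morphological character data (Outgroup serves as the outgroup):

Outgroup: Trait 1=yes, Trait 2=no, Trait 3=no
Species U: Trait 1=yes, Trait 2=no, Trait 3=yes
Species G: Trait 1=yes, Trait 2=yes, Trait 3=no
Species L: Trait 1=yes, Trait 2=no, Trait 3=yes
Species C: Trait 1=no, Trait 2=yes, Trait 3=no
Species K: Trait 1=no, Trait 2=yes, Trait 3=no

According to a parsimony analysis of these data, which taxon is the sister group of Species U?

Character polarity is set by the outgroup: the derived state is whichever differs from the outgroup's state, so for Trait 1 the derived state is 'no', and for the remaining characters it is 'yes'.
Trait 1 (derived state 'no') is shared by Species C and Species K — a synapomorphy uniting that clade.
Trait 2 (derived state 'yes') is shared by Species C, Species G, and Species K — a synapomorphy uniting that clade.
Only Species L and Species U show the derived state 'yes' for Trait 3, supporting them as a clade.
Most parsimonious ingroup topology: ((Species U,Species L),(Species G,(Species C,Species K))).
Species U and Species L form a cherry on this tree, so they are sister taxa.

Species L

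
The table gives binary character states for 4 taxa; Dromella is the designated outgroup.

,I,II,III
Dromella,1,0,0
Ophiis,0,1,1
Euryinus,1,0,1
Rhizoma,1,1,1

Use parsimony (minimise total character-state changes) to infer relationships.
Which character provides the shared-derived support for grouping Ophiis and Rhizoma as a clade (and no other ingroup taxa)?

II

Character polarity is set by the outgroup: the derived state is whichever differs from the outgroup's state, so for I the derived state is '0', and for the remaining characters it is '1'.
I (derived state '0') is unique to Ophiis (autapomorphy; uninformative for grouping).
II: derived state '1' in Ophiis and Rhizoma only — synapomorphy for {Ophiis, Rhizoma}.
All ingroup taxa share the derived state '1' for III; it defines the ingroup but does not resolve relationships within it.
Most parsimonious ingroup topology: ((Ophiis,Rhizoma),Euryinus).
The clade {Ophiis, Rhizoma} is supported by II: its derived state '1' occurs in exactly those taxa and in no other taxon (including the outgroup).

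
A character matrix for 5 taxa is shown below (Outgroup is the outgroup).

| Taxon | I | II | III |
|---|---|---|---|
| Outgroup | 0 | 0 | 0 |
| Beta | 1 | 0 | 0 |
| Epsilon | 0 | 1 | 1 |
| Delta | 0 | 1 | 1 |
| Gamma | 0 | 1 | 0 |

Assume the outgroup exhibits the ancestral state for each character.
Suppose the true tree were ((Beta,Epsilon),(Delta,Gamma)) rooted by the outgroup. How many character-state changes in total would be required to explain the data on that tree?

5

Map each character onto ((Beta,Epsilon),(Delta,Gamma)) (rooted by Outgroup) and count the minimum state changes it requires (Fitch parsimony):
I: 1; II: 2; III: 2.
Total tree length = 5.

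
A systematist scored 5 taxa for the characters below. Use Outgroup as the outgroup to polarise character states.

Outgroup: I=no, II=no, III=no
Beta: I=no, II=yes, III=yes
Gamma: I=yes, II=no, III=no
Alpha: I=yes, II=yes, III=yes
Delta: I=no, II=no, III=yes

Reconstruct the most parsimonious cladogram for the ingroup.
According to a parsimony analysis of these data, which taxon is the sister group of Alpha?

Beta

The outgroup has state 'no' for every character, so 'yes' is the derived state throughout.
I (state 'yes') occurs in Alpha and Gamma but conflicts with the nesting implied by the other characters — most parsimoniously interpreted as homoplasy.
II: derived state 'yes' in Alpha and Beta only — synapomorphy for {Alpha, Beta}.
Only Alpha, Beta, and Delta show the derived state 'yes' for III, supporting them as a clade.
Most parsimonious ingroup topology: (((Beta,Alpha),Delta),Gamma).
Alpha and Beta form a cherry on this tree, so they are sister taxa.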